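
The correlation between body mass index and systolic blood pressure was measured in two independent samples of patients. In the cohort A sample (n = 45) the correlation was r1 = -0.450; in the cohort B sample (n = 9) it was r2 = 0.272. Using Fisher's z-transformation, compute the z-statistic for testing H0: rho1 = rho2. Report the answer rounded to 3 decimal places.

z1 = atanh(-0.450) = -0.484700,  z2 = atanh(0.272) = 0.279022
SE = √(1/(n1−3) + 1/(n2−3)) = √(1/42 + 1/6) = √(0.0238095 + 0.1666667) = √0.1904762 = 0.436436
z = (z1 − z2)/SE = (-0.484700 − 0.279022) / 0.436436 = -0.763722 / 0.436436 = -1.750

-1.750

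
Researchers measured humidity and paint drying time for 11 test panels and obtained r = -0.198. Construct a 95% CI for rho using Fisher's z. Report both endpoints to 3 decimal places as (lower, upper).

z_r = atanh(-0.198) = -0.200650;  SE = 1/√(n−3) = 1/√8 = 0.353553
z-limits: -0.200650 ± 1.960·0.353553 = -0.200650 ± 0.692964 = [-0.893614, 0.492314]
ρ-limits: (tanh -0.893614, tanh 0.492314) = (-0.713, 0.456)

(-0.713, 0.456)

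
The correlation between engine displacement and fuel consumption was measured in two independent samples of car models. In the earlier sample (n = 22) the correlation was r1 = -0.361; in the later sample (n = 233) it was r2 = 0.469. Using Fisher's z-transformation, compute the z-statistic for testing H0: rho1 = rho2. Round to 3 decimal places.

Fisher z-transforms: z1 = atanh(-0.361) = -0.378035, z2 = atanh(0.469) = 0.508788; difference d = -0.886823
Var(d) = 1/19 + 1/230 = 0.0526316 + 0.0043478 = 0.0569794
z = d/√Var(d) = -0.886823 / √0.0569794 = -0.886823 / 0.238704 = -3.715

-3.715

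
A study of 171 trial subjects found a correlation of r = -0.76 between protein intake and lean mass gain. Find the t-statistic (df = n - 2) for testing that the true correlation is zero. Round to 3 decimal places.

-15.202

t = r·√(n−2) / √(1−r²) with r = -0.76, n = 171
  = -0.76·√169 / √(1 − 0.5776)
  = -0.76·13.000000 / 0.649923
  = -9.880000 / 0.649923 = -15.202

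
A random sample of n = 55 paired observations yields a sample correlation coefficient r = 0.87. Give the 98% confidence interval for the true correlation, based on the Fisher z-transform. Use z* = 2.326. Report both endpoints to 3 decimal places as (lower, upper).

(0.766, 0.930)

Fisher z: z_r = atanh(r) = ½·ln((1+0.87)/(1−0.87)) = 1.333080
SE(z) = 1/√(n−3) = 1/√52 = 0.138675
98% ⇒ z* = 2.326; margin = 2.326·0.138675 = 0.322558
CI on z-scale: (1.010522, 1.655638)
Back-transform: tanh(1.010522) = 0.765978, tanh(1.655638) = 0.929627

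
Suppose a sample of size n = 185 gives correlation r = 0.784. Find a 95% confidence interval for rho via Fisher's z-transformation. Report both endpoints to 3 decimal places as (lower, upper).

(0.721, 0.834)

Fisher z: z_r = atanh(r) = ½·ln((1+0.784)/(1−0.784)) = 1.055667
SE(z) = 1/√(n−3) = 1/√182 = 0.074125
95% ⇒ z* = 1.960; margin = 1.960·0.074125 = 0.145285
CI on z-scale: (0.910382, 1.200952)
Back-transform: tanh(0.910382) = 0.721316, tanh(1.200952) = 0.833945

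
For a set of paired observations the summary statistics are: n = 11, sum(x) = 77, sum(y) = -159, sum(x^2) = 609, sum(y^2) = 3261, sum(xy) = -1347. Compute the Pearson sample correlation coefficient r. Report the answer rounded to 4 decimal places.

-0.9014

Numerator: nΣxy − (Σx)(Σy) = 11·(-1347) − (77)(-159) = -2574
Denominator: √[(nΣx²−(Σx)²)(nΣy²−(Σy)²)]
  nΣx²−(Σx)² = 11·609 − 5929 = 770;  nΣy²−(Σy)² = 11·3261 − 25281 = 10590
  √(770·10590) = √8154300 = 2855.5735
r = -2574 / 2855.5735 = -0.9014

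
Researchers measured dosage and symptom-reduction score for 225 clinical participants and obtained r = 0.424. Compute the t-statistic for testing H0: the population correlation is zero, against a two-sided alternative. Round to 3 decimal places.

t = r·√(n−2) / √(1−r²) with r = 0.424, n = 225
  = 0.424·√223 / √(1 − 0.179776)
  = 0.424·14.933185 / 0.905662
  = 6.331670 / 0.905662 = 6.991

6.991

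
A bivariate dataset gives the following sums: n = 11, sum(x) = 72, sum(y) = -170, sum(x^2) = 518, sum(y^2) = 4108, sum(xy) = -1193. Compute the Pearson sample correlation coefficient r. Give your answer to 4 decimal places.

-0.3052

S_xy = nΣxy − ΣxΣy = 11·(-1193) − 72·(-170) = -13123 − (-12240) = -883
S_xx = nΣx² − (Σx)² = 11·518 − 72² = 5698 − 5184 = 514
S_yy = nΣy² − (Σy)² = 11·4108 − (-170)² = 45188 − 28900 = 16288
r = S_xy / √(S_xx·S_yy) = -883 / √(514·16288) = -883 / √8372032 = -883 / 2893.4464 = -0.3052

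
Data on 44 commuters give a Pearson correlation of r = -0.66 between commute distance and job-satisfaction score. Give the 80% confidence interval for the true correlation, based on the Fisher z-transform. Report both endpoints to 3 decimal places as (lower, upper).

Fisher z: z_r = atanh(r) = ½·ln((1+(-0.66))/(1−(-0.66))) = -0.792814
SE(z) = 1/√(n−3) = 1/√41 = 0.156174
80% ⇒ z* = 1.282; margin = 1.282·0.156174 = 0.200215
CI on z-scale: (-0.993029, -0.592599)
Back-transform: tanh(-0.993029) = -0.758651, tanh(-0.592599) = -0.531762

(-0.759, -0.532)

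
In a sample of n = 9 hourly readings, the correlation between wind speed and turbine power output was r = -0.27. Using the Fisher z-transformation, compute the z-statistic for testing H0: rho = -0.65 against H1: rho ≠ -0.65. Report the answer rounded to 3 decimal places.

Fisher z: atanh(-0.27) = -0.276864, atanh(-0.65) = -0.775299
z = (z_r − z_0)·√(n−3) = (-0.276864 − (-0.775299))·√6 = 0.498435 · 2.449490 = 1.221

1.221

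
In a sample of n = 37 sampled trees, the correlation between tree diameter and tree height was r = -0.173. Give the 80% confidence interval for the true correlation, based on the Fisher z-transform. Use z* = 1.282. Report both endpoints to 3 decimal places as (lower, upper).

(-0.375, 0.045)

z_r = atanh(-0.173) = -0.174758;  SE = 1/√(n−3) = 1/√34 = 0.171499
z-limits: -0.174758 ± 1.282·0.171499 = -0.174758 ± 0.219862 = [-0.394620, 0.045104]
ρ-limits: (tanh -0.394620, tanh 0.045104) = (-0.375, 0.045)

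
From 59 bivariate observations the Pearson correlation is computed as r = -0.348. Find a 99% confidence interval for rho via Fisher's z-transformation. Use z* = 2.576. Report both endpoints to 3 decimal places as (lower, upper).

(-0.609, -0.019)

z_r = atanh(-0.348) = -0.363166;  SE = 1/√(n−3) = 1/√56 = 0.133631
z-limits: -0.363166 ± 2.576·0.133631 = -0.363166 ± 0.344233 = [-0.707399, -0.018933]
ρ-limits: (tanh -0.707399, tanh -0.018933) = (-0.609, -0.019)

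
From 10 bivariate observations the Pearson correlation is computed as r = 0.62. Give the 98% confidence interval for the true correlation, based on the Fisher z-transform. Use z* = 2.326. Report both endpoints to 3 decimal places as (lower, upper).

Fisher z: z_r = atanh(r) = ½·ln((1+0.62)/(1−0.62)) = 0.725005
SE(z) = 1/√(n−3) = 1/√7 = 0.377964
98% ⇒ z* = 2.326; margin = 2.326·0.377964 = 0.879144
CI on z-scale: (-0.154139, 1.604149)
Back-transform: tanh(-0.154139) = -0.152930, tanh(1.604149) = 0.922291

(-0.153, 0.922)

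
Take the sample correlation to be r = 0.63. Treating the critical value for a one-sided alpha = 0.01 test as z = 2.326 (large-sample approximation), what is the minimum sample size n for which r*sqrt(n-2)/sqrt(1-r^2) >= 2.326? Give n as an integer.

11

r√(n−2)/√(1−r²) ≥ 2.326  ⇔  n−2 ≥ (2.326)²·(1−r²)/r²
(1−r²)/r² = (1−0.3969)/0.3969 = 1.5195
n ≥ 2 + 5.410276·1.5195 = 2 + 8.2209 = 10.2209
⌈10.2209⌉ = 11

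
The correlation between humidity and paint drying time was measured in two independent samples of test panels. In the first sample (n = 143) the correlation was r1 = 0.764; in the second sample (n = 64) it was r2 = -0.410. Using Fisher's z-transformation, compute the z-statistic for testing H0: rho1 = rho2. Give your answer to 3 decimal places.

z1 = atanh(0.764) = 1.005754,  z2 = atanh(-0.410) = -0.435611
SE = √(1/(n1−3) + 1/(n2−3)) = √(1/140 + 1/61) = √(0.0071429 + 0.0163934) = √0.0235363 = 0.153415
z = (z1 − z2)/SE = (1.005754 − (-0.435611)) / 0.153415 = 1.441365 / 0.153415 = 9.395

9.395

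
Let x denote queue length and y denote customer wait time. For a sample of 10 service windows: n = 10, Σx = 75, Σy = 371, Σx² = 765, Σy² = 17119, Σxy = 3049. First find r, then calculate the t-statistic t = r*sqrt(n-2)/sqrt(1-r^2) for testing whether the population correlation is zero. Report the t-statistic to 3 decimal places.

Numerator: nΣxy − (Σx)(Σy) = 10·3049 − (75)(371) = 2665
Denominator: √[(nΣx²−(Σx)²)(nΣy²−(Σy)²)]
  nΣx²−(Σx)² = 10·765 − 5625 = 2025;  nΣy²−(Σy)² = 10·17119 − 137641 = 33549
  √(2025·33549) = √67936725 = 8242.3737
r = 2665 / 8242.3737 = 0.3233
t = r·√(n−2)/√(1−r²) = 0.3233·√8 / √(1−0.104523) = 0.914430 / 0.946296 = 0.966

0.966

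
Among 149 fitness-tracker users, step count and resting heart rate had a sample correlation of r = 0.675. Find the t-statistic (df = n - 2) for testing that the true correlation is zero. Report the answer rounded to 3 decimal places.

t = r·√(n−2) / √(1−r²) with r = 0.675, n = 149
  = 0.675·√147 / √(1 − 0.455625)
  = 0.675·12.124356 / 0.737818
  = 8.183940 / 0.737818 = 11.092

11.092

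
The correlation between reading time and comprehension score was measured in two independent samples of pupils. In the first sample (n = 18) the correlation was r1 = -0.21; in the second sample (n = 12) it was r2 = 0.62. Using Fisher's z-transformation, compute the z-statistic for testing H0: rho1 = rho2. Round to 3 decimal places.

z1 = atanh(-0.21) = -0.213171,  z2 = atanh(0.62) = 0.725005
SE = √(1/(n1−3) + 1/(n2−3)) = √(1/15 + 1/9) = √(0.0666667 + 0.1111111) = √0.1777778 = 0.421637
z = (z1 − z2)/SE = (-0.213171 − 0.725005) / 0.421637 = -0.938176 / 0.421637 = -2.225

-2.225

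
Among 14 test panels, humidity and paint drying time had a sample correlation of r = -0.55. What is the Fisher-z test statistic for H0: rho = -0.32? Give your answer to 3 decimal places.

-0.951

z_r = atanh(-0.55) = -0.618381,  z_0 = atanh(-0.32) = -0.331647
SE = 1/√(n−3) = 1/√11 = 0.301511
z = (z_r − z_0)/SE = (-0.618381 − (-0.331647)) / 0.301511 = -0.286734 / 0.301511 = -0.951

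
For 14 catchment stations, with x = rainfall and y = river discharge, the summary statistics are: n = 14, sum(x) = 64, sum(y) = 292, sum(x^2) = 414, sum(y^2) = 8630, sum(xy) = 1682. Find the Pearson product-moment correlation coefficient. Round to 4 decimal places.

0.6251

Numerator: nΣxy − (Σx)(Σy) = 14·1682 − (64)(292) = 4860
Denominator: √[(nΣx²−(Σx)²)(nΣy²−(Σy)²)]
  nΣx²−(Σx)² = 14·414 − 4096 = 1700;  nΣy²−(Σy)² = 14·8630 − 85264 = 35556
  √(1700·35556) = √60445200 = 7774.6511
r = 4860 / 7774.6511 = 0.6251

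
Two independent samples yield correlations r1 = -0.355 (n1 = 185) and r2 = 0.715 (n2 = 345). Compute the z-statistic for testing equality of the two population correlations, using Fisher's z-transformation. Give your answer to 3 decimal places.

z1 = atanh(-0.355) = -0.371153,  z2 = atanh(0.715) = 0.897340
SE = √(1/(n1−3) + 1/(n2−3)) = √(1/182 + 1/342) = √(0.0054945 + 0.0029240) = √0.0084185 = 0.091752
z = (z1 − z2)/SE = (-0.371153 − 0.897340) / 0.091752 = -1.268493 / 0.091752 = -13.825

-13.825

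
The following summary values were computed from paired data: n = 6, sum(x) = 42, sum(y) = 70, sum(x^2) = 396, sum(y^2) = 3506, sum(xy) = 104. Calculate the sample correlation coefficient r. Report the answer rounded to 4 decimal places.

-0.7370

Numerator: nΣxy − (Σx)(Σy) = 6·104 − (42)(70) = -2316
Denominator: √[(nΣx²−(Σx)²)(nΣy²−(Σy)²)]
  nΣx²−(Σx)² = 6·396 − 1764 = 612;  nΣy²−(Σy)² = 6·3506 − 4900 = 16136
  √(612·16136) = √9875232 = 3142.4882
r = -2316 / 3142.4882 = -0.7370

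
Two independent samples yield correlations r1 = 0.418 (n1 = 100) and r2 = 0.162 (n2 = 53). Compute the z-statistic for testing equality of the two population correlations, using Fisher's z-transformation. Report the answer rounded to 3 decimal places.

1.619

Fisher z-transforms: z1 = atanh(0.418) = 0.445266, z2 = atanh(0.162) = 0.163440; difference d = 0.281826
Var(d) = 1/97 + 1/50 = 0.0103093 + 0.0200000 = 0.0303093
z = d/√Var(d) = 0.281826 / √0.0303093 = 0.281826 / 0.174096 = 1.619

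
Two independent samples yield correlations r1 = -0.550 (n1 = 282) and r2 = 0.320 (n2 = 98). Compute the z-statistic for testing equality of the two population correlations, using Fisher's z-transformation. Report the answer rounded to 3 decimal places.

-7.998

z1 = atanh(-0.550) = -0.618381,  z2 = atanh(0.320) = 0.331647
SE = √(1/(n1−3) + 1/(n2−3)) = √(1/279 + 1/95) = √(0.0035842 + 0.0105263) = √0.0141105 = 0.118788
z = (z1 − z2)/SE = (-0.618381 − 0.331647) / 0.118788 = -0.950028 / 0.118788 = -7.998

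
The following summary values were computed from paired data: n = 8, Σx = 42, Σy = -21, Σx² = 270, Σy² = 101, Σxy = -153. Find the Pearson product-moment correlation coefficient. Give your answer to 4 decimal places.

-0.8971

Numerator: nΣxy − (Σx)(Σy) = 8·(-153) − (42)(-21) = -342
Denominator: √[(nΣx²−(Σx)²)(nΣy²−(Σy)²)]
  nΣx²−(Σx)² = 8·270 − 1764 = 396;  nΣy²−(Σy)² = 8·101 − 441 = 367
  √(396·367) = √145332 = 381.2243
r = -342 / 381.2243 = -0.8971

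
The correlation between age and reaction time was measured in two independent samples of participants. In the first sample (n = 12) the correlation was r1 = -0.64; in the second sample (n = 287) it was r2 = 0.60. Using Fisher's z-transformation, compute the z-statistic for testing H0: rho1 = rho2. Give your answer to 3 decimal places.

-4.287

z1 = atanh(-0.64) = -0.758174,  z2 = atanh(0.60) = 0.693147
SE = √(1/(n1−3) + 1/(n2−3)) = √(1/9 + 1/284) = √(0.1111111 + 0.0035211) = √0.1146322 = 0.338574
z = (z1 − z2)/SE = (-0.758174 − 0.693147) / 0.338574 = -1.451321 / 0.338574 = -4.287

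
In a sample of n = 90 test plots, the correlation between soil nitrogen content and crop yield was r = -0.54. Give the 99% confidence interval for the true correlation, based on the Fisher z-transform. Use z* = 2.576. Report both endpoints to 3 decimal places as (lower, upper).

(-0.707, -0.317)

z_r = atanh(-0.54) = -0.604156;  SE = 1/√(n−3) = 1/√87 = 0.107211
z-limits: -0.604156 ± 2.576·0.107211 = -0.604156 ± 0.276176 = [-0.880332, -0.327980]
ρ-limits: (tanh -0.880332, tanh -0.327980) = (-0.707, -0.317)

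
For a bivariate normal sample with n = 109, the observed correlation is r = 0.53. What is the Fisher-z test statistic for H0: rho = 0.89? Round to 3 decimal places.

-8.564

Fisher z: atanh(0.53) = 0.590145, atanh(0.89) = 1.421926
z = (z_r − z_0)·√(n−3) = (0.590145 − 1.421926)·√106 = -0.831781 · 10.295630 = -8.564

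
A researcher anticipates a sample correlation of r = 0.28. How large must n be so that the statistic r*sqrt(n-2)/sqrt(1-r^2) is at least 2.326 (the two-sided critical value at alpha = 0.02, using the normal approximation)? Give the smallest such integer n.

Need r·√(n−2)/√(1−r²) ≥ 2.326
√(n−2) ≥ 2.326·√(1−0.0784) / 0.28 = 2.326·0.960000 / 0.28 = 7.9749
n−2 ≥ 63.5990  ⇒  n ≥ 65.5990
Smallest integer n = 66

66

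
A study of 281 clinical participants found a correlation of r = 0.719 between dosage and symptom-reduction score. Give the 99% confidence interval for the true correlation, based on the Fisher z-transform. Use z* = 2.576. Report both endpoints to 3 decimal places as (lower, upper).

(0.636, 0.786)

z_r = atanh(0.719) = 0.905572;  SE = 1/√(n−3) = 1/√278 = 0.059976
z-limits: 0.905572 ± 2.576·0.059976 = 0.905572 ± 0.154498 = [0.751074, 1.060070]
ρ-limits: (tanh 0.751074, tanh 1.060070) = (0.636, 0.786)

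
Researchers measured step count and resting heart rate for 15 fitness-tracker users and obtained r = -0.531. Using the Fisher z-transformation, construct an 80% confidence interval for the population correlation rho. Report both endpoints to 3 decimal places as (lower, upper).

(-0.745, -0.218)

z_r = atanh(-0.531) = -0.591537;  SE = 1/√(n−3) = 1/√12 = 0.288675
z-limits: -0.591537 ± 1.282·0.288675 = -0.591537 ± 0.370081 = [-0.961618, -0.221456]
ρ-limits: (tanh -0.961618, tanh -0.221456) = (-0.745, -0.218)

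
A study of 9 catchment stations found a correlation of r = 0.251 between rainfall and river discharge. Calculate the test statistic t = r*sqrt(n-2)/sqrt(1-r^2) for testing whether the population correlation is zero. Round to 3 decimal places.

0.686

1 − r² = 1 − 0.063001 = 0.936999;  √(1−r²) = 0.967987
√(n−2) = √7 = 2.645751
t = r·√(n−2)/√(1−r²) = 0.251 · 2.645751 / 0.967987 = 0.686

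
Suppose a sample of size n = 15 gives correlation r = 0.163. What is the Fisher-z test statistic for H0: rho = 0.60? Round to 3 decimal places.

Fisher z: atanh(0.163) = 0.164467, atanh(0.60) = 0.693147
z = (z_r − z_0)·√(n−3) = (0.164467 − 0.693147)·√12 = -0.528680 · 3.464102 = -1.831

-1.831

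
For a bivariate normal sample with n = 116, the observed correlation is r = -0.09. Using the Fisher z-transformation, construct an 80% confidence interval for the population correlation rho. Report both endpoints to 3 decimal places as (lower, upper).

z_r = atanh(-0.09) = -0.090244;  SE = 1/√(n−3) = 1/√113 = 0.094072
z-limits: -0.090244 ± 1.282·0.094072 = -0.090244 ± 0.120600 = [-0.210844, 0.030356]
ρ-limits: (tanh -0.210844, tanh 0.030356) = (-0.208, 0.030)

(-0.208, 0.030)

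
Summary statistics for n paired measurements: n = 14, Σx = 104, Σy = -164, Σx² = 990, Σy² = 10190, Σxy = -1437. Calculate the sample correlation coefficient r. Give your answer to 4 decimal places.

Numerator: nΣxy − (Σx)(Σy) = 14·(-1437) − (104)(-164) = -3062
Denominator: √[(nΣx²−(Σx)²)(nΣy²−(Σy)²)]
  nΣx²−(Σx)² = 14·990 − 10816 = 3044;  nΣy²−(Σy)² = 14·10190 − 26896 = 115764
  √(3044·115764) = √352385616 = 18771.9369
r = -3062 / 18771.9369 = -0.1631

-0.1631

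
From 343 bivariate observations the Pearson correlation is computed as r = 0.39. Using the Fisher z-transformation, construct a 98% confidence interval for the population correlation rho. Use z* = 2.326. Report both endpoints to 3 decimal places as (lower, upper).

Fisher z: z_r = atanh(r) = ½·ln((1+0.39)/(1−0.39)) = 0.411800
SE(z) = 1/√(n−3) = 1/√340 = 0.054233
98% ⇒ z* = 2.326; margin = 2.326·0.054233 = 0.126146
CI on z-scale: (0.285654, 0.537946)
Back-transform: tanh(0.285654) = 0.278130, tanh(0.537946) = 0.491432

(0.278, 0.491)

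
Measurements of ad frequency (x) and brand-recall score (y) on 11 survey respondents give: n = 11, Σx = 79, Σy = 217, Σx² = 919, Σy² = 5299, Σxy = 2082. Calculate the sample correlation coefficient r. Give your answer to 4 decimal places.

0.8750

Numerator: nΣxy − (Σx)(Σy) = 11·2082 − (79)(217) = 5759
Denominator: √[(nΣx²−(Σx)²)(nΣy²−(Σy)²)]
  nΣx²−(Σx)² = 11·919 − 6241 = 3868;  nΣy²−(Σy)² = 11·5299 − 47089 = 11200
  √(3868·11200) = √43321600 = 6581.9146
r = 5759 / 6581.9146 = 0.8750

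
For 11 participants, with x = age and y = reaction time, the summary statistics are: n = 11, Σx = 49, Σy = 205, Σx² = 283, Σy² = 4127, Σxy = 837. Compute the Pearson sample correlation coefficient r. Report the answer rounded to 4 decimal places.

S_xy = nΣxy − ΣxΣy = 11·837 − 49·205 = 9207 − 10045 = -838
S_xx = nΣx² − (Σx)² = 11·283 − 49² = 3113 − 2401 = 712
S_yy = nΣy² − (Σy)² = 11·4127 − 205² = 45397 − 42025 = 3372
r = S_xy / √(S_xx·S_yy) = -838 / √(712·3372) = -838 / √2400864 = -838 / 1549.4722 = -0.5408

-0.5408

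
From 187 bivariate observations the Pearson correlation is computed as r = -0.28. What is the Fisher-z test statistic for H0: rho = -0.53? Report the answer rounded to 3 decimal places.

4.103

z_r = atanh(-0.28) = -0.287682,  z_0 = atanh(-0.53) = -0.590145
SE = 1/√(n−3) = 1/√184 = 0.073721
z = (z_r − z_0)/SE = (-0.287682 − (-0.590145)) / 0.073721 = 0.302463 / 0.073721 = 4.103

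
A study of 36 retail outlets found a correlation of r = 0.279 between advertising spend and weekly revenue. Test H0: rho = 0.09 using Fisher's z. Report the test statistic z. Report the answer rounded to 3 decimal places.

z_r = atanh(0.279) = 0.286597,  z_0 = atanh(0.09) = 0.090244
SE = 1/√(n−3) = 1/√33 = 0.174078
z = (z_r − z_0)/SE = (0.286597 − 0.090244) / 0.174078 = 0.196353 / 0.174078 = 1.128

1.128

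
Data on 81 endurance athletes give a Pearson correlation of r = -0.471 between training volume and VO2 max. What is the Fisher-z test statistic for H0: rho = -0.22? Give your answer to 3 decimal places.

z_r = atanh(-0.471) = -0.511355,  z_0 = atanh(-0.22) = -0.223656
SE = 1/√(n−3) = 1/√78 = 0.113228
z = (z_r − z_0)/SE = (-0.511355 − (-0.223656)) / 0.113228 = -0.287699 / 0.113228 = -2.541

-2.541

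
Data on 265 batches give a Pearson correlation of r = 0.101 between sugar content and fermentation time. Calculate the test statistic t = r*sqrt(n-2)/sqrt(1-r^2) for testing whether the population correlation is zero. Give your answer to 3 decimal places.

t = r·√(n−2) / √(1−r²) with r = 0.101, n = 265
  = 0.101·√263 / √(1 − 0.010201)
  = 0.101·16.217275 / 0.994886
  = 1.637945 / 0.994886 = 1.646

1.646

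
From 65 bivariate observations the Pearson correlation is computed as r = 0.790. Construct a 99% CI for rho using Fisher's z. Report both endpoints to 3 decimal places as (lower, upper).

(0.632, 0.885)

z_r = atanh(0.790) = 1.071432;  SE = 1/√(n−3) = 1/√62 = 0.127000
z-limits: 1.071432 ± 2.576·0.127000 = 1.071432 ± 0.327152 = [0.744280, 1.398584]
ρ-limits: (tanh 0.744280, tanh 1.398584) = (0.632, 0.885)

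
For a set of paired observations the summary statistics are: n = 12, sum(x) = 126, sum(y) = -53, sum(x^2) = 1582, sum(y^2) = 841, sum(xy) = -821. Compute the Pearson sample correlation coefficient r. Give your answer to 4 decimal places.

Numerator: nΣxy − (Σx)(Σy) = 12·(-821) − (126)(-53) = -3174
Denominator: √[(nΣx²−(Σx)²)(nΣy²−(Σy)²)]
  nΣx²−(Σx)² = 12·1582 − 15876 = 3108;  nΣy²−(Σy)² = 12·841 − 2809 = 7283
  √(3108·7283) = √22635564 = 4757.6847
r = -3174 / 4757.6847 = -0.6671

-0.6671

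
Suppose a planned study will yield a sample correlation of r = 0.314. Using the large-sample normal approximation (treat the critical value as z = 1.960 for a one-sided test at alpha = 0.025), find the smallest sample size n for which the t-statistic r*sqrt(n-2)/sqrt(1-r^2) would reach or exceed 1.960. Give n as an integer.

r√(n−2)/√(1−r²) ≥ 1.960  ⇔  n−2 ≥ (1.960)²·(1−r²)/r²
(1−r²)/r² = (1−0.098596)/0.098596 = 9.1424
n ≥ 2 + 3.8416·9.1424 = 2 + 35.1214 = 37.1214
⌈37.1214⌉ = 38

38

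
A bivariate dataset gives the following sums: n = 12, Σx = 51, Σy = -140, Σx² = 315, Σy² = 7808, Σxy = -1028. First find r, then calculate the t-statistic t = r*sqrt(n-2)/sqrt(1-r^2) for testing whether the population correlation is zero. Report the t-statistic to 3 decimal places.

S_xy = nΣxy − ΣxΣy = 12·(-1028) − 51·(-140) = -12336 − (-7140) = -5196
S_xx = nΣx² − (Σx)² = 12·315 − 51² = 3780 − 2601 = 1179
S_yy = nΣy² − (Σy)² = 12·7808 − (-140)² = 93696 − 19600 = 74096
r = S_xy / √(S_xx·S_yy) = -5196 / √(1179·74096) = -5196 / √87359184 = -5196 / 9346.6135 = -0.5559
t = r·√(n−2)/√(1−r²) = -0.5559·√10 / √(1−0.309025) = -1.757910 / 0.831249 = -2.115

-2.115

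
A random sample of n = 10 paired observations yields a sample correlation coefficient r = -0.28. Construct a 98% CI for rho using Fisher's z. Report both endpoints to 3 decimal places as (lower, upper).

z_r = atanh(-0.28) = -0.287682;  SE = 1/√(n−3) = 1/√7 = 0.377964
z-limits: -0.287682 ± 2.326·0.377964 = -0.287682 ± 0.879144 = [-1.166826, 0.591462]
ρ-limits: (tanh -1.166826, tanh 0.591462) = (-0.823, 0.531)

(-0.823, 0.531)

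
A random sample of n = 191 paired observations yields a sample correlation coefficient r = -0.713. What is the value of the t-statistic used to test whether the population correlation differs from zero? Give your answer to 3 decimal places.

-13.980

1 − r² = 1 − 0.508369 = 0.491631;  √(1−r²) = 0.701164
√(n−2) = √189 = 13.747727
t = r·√(n−2)/√(1−r²) = -0.713 · 13.747727 / 0.701164 = -13.980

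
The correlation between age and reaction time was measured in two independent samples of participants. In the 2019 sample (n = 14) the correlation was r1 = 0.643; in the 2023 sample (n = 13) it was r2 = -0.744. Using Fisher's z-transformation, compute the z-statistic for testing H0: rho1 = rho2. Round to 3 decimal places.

Fisher z-transforms: z1 = atanh(0.643) = 0.763272, z2 = atanh(-0.744) = -0.959380; difference d = 1.722652
Var(d) = 1/11 + 1/10 = 0.0909091 + 0.1000000 = 0.1909091
z = d/√Var(d) = 1.722652 / √0.1909091 = 1.722652 / 0.436931 = 3.943

3.943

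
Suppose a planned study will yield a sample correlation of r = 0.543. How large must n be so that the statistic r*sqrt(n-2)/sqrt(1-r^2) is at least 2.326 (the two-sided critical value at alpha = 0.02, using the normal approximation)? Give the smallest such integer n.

r√(n−2)/√(1−r²) ≥ 2.326  ⇔  n−2 ≥ (2.326)²·(1−r²)/r²
(1−r²)/r² = (1−0.294849)/0.294849 = 2.3916
n ≥ 2 + 5.410276·2.3916 = 2 + 12.9392 = 14.9392
⌈14.9392⌉ = 15

15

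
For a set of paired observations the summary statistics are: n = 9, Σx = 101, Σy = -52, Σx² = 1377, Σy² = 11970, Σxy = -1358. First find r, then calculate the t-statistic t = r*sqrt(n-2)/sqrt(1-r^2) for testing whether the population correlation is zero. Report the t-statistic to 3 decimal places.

Numerator: nΣxy − (Σx)(Σy) = 9·(-1358) − (101)(-52) = -6970
Denominator: √[(nΣx²−(Σx)²)(nΣy²−(Σy)²)]
  nΣx²−(Σx)² = 9·1377 − 10201 = 2192;  nΣy²−(Σy)² = 9·11970 − 2704 = 105026
  √(2192·105026) = √230216992 = 15172.9032
r = -6970 / 15172.9032 = -0.4594
t = r·√(n−2)/√(1−r²) = -0.4594·√7 / √(1−0.211048) = -1.215458 / 0.888230 = -1.368

-1.368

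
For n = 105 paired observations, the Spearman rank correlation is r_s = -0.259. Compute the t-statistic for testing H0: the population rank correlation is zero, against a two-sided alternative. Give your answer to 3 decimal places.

-2.721

t = r_s·√(n−2) / √(1−r_s²) with r_s = -0.259, n = 105
  = -0.259·√103 / √(1 − 0.067081)
  = -0.259·10.148892 / 0.965877
  = -2.628563 / 0.965877 = -2.721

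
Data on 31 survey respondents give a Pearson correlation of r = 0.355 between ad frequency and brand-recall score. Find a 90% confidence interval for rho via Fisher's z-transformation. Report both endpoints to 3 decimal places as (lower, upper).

z_r = atanh(0.355) = 0.371153;  SE = 1/√(n−3) = 1/√28 = 0.188982
z-limits: 0.371153 ± 1.645·0.188982 = 0.371153 ± 0.310875 = [0.060278, 0.682028]
ρ-limits: (tanh 0.060278, tanh 0.682028) = (0.060, 0.593)

(0.060, 0.593)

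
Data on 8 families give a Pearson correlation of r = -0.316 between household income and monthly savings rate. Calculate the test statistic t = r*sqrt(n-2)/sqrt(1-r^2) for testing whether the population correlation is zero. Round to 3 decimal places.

-0.816

1 − r² = 1 − 0.099856 = 0.900144;  √(1−r²) = 0.948759
√(n−2) = √6 = 2.449490
t = r·√(n−2)/√(1−r²) = -0.316 · 2.449490 / 0.948759 = -0.816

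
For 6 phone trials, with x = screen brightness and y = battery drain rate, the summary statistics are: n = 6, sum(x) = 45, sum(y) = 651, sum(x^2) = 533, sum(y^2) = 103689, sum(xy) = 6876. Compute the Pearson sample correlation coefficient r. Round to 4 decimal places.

Numerator: nΣxy − (Σx)(Σy) = 6·6876 − (45)(651) = 11961
Denominator: √[(nΣx²−(Σx)²)(nΣy²−(Σy)²)]
  nΣx²−(Σx)² = 6·533 − 2025 = 1173;  nΣy²−(Σy)² = 6·103689 − 423801 = 198333
  √(1173·198333) = √232644609 = 15252.6919
r = 11961 / 15252.6919 = 0.7842

0.7842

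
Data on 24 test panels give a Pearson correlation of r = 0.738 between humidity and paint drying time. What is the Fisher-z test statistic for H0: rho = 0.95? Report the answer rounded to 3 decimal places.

-4.059

z_r = atanh(0.738) = 0.946073,  z_0 = atanh(0.95) = 1.831781
SE = 1/√(n−3) = 1/√21 = 0.218218
z = (z_r − z_0)/SE = (0.946073 − 1.831781) / 0.218218 = -0.885708 / 0.218218 = -4.059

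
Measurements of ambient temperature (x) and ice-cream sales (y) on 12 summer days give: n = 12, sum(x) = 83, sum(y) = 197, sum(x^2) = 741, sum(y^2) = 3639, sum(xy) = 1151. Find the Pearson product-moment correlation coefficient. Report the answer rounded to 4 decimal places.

-0.8139

Numerator: nΣxy − (Σx)(Σy) = 12·1151 − (83)(197) = -2539
Denominator: √[(nΣx²−(Σx)²)(nΣy²−(Σy)²)]
  nΣx²−(Σx)² = 12·741 − 6889 = 2003;  nΣy²−(Σy)² = 12·3639 − 38809 = 4859
  √(2003·4859) = √9732577 = 3119.7078
r = -2539 / 3119.7078 = -0.8139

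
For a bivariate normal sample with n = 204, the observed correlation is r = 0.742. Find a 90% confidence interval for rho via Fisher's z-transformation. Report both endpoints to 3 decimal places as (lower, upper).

Fisher z: z_r = atanh(r) = ½·ln((1+0.742)/(1−0.742)) = 0.954915
SE(z) = 1/√(n−3) = 1/√201 = 0.070535
90% ⇒ z* = 1.645; margin = 1.645·0.070535 = 0.116030
CI on z-scale: (0.838885, 1.070945)
Back-transform: tanh(0.838885) = 0.685218, tanh(1.070945) = 0.789817

(0.685, 0.790)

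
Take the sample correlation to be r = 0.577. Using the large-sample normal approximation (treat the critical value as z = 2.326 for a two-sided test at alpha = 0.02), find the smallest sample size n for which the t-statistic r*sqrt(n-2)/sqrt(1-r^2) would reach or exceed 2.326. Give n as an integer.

13

Need r·√(n−2)/√(1−r²) ≥ 2.326
√(n−2) ≥ 2.326·√(1−0.332929) / 0.577 = 2.326·0.816744 / 0.577 = 3.2925
n−2 ≥ 10.8406  ⇒  n ≥ 12.8406
Smallest integer n = 13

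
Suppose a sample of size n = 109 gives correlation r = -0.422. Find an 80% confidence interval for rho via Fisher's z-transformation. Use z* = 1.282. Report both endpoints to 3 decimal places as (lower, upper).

Fisher z: z_r = atanh(r) = ½·ln((1+(-0.422))/(1−(-0.422))) = -0.450123
SE(z) = 1/√(n−3) = 1/√106 = 0.097129
80% ⇒ z* = 1.282; margin = 1.282·0.097129 = 0.124519
CI on z-scale: (-0.574642, -0.325604)
Back-transform: tanh(-0.574642) = -0.518760, tanh(-0.325604) = -0.314565

(-0.519, -0.315)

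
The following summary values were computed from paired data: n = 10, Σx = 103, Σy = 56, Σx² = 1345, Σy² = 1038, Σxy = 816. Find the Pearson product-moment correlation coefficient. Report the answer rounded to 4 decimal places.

0.5273

S_xy = nΣxy − ΣxΣy = 10·816 − 103·56 = 8160 − 5768 = 2392
S_xx = nΣx² − (Σx)² = 10·1345 − 103² = 13450 − 10609 = 2841
S_yy = nΣy² − (Σy)² = 10·1038 − 56² = 10380 − 3136 = 7244
r = S_xy / √(S_xx·S_yy) = 2392 / √(2841·7244) = 2392 / √20580204 = 2392 / 4536.5410 = 0.5273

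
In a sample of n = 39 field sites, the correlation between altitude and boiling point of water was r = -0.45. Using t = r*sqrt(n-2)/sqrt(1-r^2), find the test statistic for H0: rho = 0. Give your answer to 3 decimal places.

-3.065

1 − r² = 1 − 0.2025 = 0.7975;  √(1−r²) = 0.893029
√(n−2) = √37 = 6.082763
t = r·√(n−2)/√(1−r²) = -0.45 · 6.082763 / 0.893029 = -3.065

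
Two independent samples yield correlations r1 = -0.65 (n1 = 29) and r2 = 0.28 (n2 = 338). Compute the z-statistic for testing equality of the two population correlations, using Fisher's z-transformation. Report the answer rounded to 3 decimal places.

z1 = atanh(-0.65) = -0.775299,  z2 = atanh(0.28) = 0.287682
SE = √(1/(n1−3) + 1/(n2−3)) = √(1/26 + 1/335) = √(0.0384615 + 0.0029851) = √0.0414466 = 0.203584
z = (z1 − z2)/SE = (-0.775299 − 0.287682) / 0.203584 = -1.062981 / 0.203584 = -5.221

-5.221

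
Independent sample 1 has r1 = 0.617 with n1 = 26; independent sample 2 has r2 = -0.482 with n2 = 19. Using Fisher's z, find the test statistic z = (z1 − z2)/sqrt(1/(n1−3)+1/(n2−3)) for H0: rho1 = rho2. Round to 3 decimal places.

z1 = atanh(0.617) = 0.720146,  z2 = atanh(-0.482) = -0.525586
SE = √(1/(n1−3) + 1/(n2−3)) = √(1/23 + 1/16) = √(0.0434783 + 0.0625000) = √0.1059783 = 0.325543
z = (z1 − z2)/SE = (0.720146 − (-0.525586)) / 0.325543 = 1.245732 / 0.325543 = 3.827

3.827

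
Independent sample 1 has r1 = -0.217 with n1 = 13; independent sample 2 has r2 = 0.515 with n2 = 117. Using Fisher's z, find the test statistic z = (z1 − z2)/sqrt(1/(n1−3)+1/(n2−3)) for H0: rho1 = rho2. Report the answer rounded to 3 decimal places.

Fisher z-transforms: z1 = atanh(-0.217) = -0.220506, z2 = atanh(0.515) = 0.569511; difference d = -0.790017
Var(d) = 1/10 + 1/114 = 0.1000000 + 0.0087719 = 0.1087719
z = d/√Var(d) = -0.790017 / √0.1087719 = -0.790017 / 0.329806 = -2.395

-2.395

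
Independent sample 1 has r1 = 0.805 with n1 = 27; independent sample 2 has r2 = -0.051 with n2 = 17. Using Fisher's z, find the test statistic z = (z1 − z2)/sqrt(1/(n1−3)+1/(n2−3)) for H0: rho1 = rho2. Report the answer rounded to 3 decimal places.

Fisher z-transforms: z1 = atanh(0.805) = 1.112658, z2 = atanh(-0.051) = -0.051044; difference d = 1.163702
Var(d) = 1/24 + 1/14 = 0.0416667 + 0.0714286 = 0.1130953
z = d/√Var(d) = 1.163702 / √0.1130953 = 1.163702 / 0.336296 = 3.460

3.460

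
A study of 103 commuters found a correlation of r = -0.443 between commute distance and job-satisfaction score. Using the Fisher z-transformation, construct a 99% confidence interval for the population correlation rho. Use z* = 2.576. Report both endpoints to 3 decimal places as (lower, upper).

(-0.625, -0.215)

z_r = atanh(-0.443) = -0.475957;  SE = 1/√(n−3) = 1/√100 = 0.100000
z-limits: -0.475957 ± 2.576·0.100000 = -0.475957 ± 0.257600 = [-0.733557, -0.218357]
ρ-limits: (tanh -0.733557, tanh -0.218357) = (-0.625, -0.215)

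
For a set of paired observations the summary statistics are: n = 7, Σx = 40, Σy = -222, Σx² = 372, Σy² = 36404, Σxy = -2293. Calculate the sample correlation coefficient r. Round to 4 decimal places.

Numerator: nΣxy − (Σx)(Σy) = 7·(-2293) − (40)(-222) = -7171
Denominator: √[(nΣx²−(Σx)²)(nΣy²−(Σy)²)]
  nΣx²−(Σx)² = 7·372 − 1600 = 1004;  nΣy²−(Σy)² = 7·36404 − 49284 = 205544
  √(1004·205544) = √206366176 = 14365.4508
r = -7171 / 14365.4508 = -0.4992

-0.4992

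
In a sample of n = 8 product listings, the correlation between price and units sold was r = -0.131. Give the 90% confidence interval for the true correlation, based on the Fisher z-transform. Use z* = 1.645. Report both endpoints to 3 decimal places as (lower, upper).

Fisher z: z_r = atanh(r) = ½·ln((1+(-0.131))/(1−(-0.131))) = -0.131757
SE(z) = 1/√(n−3) = 1/√5 = 0.447214
90% ⇒ z* = 1.645; margin = 1.645·0.447214 = 0.735667
CI on z-scale: (-0.867424, 0.603910)
Back-transform: tanh(-0.867424) = -0.700063, tanh(0.603910) = 0.539826

(-0.700, 0.540)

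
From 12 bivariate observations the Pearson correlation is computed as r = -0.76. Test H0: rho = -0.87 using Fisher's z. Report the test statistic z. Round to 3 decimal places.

z_r = atanh(-0.76) = -0.996215,  z_0 = atanh(-0.87) = -1.333080
SE = 1/√(n−3) = 1/√9 = 0.333333
z = (z_r − z_0)/SE = (-0.996215 − (-1.333080)) / 0.333333 = 0.336865 / 0.333333 = 1.011

1.011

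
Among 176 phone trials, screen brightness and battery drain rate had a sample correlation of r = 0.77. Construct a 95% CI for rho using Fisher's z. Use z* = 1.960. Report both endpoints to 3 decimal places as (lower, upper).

(0.702, 0.824)

Fisher z: z_r = atanh(r) = ½·ln((1+0.77)/(1−0.77)) = 1.020328
SE(z) = 1/√(n−3) = 1/√173 = 0.076029
95% ⇒ z* = 1.960; margin = 1.960·0.076029 = 0.149017
CI on z-scale: (0.871311, 1.169345)
Back-transform: tanh(0.871311) = 0.702040, tanh(1.169345) = 0.824062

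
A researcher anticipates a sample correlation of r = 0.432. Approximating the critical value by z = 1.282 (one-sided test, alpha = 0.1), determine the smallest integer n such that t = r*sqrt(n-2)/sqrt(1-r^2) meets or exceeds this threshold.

10

r√(n−2)/√(1−r²) ≥ 1.282  ⇔  n−2 ≥ (1.282)²·(1−r²)/r²
(1−r²)/r² = (1−0.186624)/0.186624 = 4.3584
n ≥ 2 + 1.643524·4.3584 = 2 + 7.1631 = 9.1631
⌈9.1631⌉ = 10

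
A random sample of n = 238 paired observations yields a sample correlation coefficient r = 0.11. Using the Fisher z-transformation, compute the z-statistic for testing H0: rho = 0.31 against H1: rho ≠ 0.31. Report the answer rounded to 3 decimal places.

Fisher z: atanh(0.11) = 0.110447, atanh(0.31) = 0.320545
z = (z_r − z_0)·√(n−3) = (0.110447 − 0.320545)·√235 = -0.210098 · 15.329710 = -3.221

-3.221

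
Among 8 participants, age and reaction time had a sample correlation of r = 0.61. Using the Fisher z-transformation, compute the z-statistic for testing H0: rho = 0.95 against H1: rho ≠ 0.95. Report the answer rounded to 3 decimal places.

z_r = atanh(0.61) = 0.708921,  z_0 = atanh(0.95) = 1.831781
SE = 1/√(n−3) = 1/√5 = 0.447214
z = (z_r − z_0)/SE = (0.708921 − 1.831781) / 0.447214 = -1.122860 / 0.447214 = -2.511

-2.511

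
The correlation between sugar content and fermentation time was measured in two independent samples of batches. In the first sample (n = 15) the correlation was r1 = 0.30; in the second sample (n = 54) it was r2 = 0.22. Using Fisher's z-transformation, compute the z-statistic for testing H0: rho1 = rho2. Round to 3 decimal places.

Fisher z-transforms: z1 = atanh(0.30) = 0.309520, z2 = atanh(0.22) = 0.223656; difference d = 0.085864
Var(d) = 1/12 + 1/51 = 0.0833333 + 0.0196078 = 0.1029411
z = d/√Var(d) = 0.085864 / √0.1029411 = 0.085864 / 0.320844 = 0.268

0.268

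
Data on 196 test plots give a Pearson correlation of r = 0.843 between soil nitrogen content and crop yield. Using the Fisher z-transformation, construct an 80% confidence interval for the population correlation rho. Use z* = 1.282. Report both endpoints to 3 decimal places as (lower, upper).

(0.814, 0.868)

Fisher z: z_r = atanh(r) = ½·ln((1+0.843)/(1−0.843)) = 1.231452
SE(z) = 1/√(n−3) = 1/√193 = 0.071982
80% ⇒ z* = 1.282; margin = 1.282·0.071982 = 0.092281
CI on z-scale: (1.139171, 1.323733)
Back-transform: tanh(1.139171) = 0.814135, tanh(1.323733) = 0.867709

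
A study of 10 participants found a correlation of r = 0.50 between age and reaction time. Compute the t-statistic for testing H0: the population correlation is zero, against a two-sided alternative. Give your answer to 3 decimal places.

1.633

1 − r² = 1 − 0.2500 = 0.7500;  √(1−r²) = 0.866025
√(n−2) = √8 = 2.828427
t = r·√(n−2)/√(1−r²) = 0.50 · 2.828427 / 0.866025 = 1.633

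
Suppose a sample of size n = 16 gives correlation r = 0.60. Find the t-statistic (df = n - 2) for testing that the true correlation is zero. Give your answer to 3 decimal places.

2.806

1 − r² = 1 − 0.3600 = 0.6400;  √(1−r²) = 0.800000
√(n−2) = √14 = 3.741657
t = r·√(n−2)/√(1−r²) = 0.60 · 3.741657 / 0.800000 = 2.806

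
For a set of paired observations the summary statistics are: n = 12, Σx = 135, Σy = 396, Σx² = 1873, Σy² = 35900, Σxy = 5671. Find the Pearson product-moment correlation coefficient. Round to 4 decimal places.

S_xy = nΣxy − ΣxΣy = 12·5671 − 135·396 = 68052 − 53460 = 14592
S_xx = nΣx² − (Σx)² = 12·1873 − 135² = 22476 − 18225 = 4251
S_yy = nΣy² − (Σy)² = 12·35900 − 396² = 430800 − 156816 = 273984
r = S_xy / √(S_xx·S_yy) = 14592 / √(4251·273984) = 14592 / √1164705984 = 14592 / 34127.7890 = 0.4276

0.4276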